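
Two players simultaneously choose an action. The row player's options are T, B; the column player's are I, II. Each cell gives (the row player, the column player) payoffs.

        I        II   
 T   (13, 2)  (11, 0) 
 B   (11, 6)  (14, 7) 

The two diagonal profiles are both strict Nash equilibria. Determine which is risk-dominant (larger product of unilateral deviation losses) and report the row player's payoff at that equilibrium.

13

At (T, I): the row player loses 13 − 11 = 2 by deviating; the column player loses 2 − 0 = 2. Product = 2·2 = 4.
At (B, II): the row player loses 14 − 11 = 3 by deviating; the column player loses 7 − 6 = 1. Product = 3·1 = 3.
4 > 3, so (T, I) is risk-dominant. The row player's payoff there is 13.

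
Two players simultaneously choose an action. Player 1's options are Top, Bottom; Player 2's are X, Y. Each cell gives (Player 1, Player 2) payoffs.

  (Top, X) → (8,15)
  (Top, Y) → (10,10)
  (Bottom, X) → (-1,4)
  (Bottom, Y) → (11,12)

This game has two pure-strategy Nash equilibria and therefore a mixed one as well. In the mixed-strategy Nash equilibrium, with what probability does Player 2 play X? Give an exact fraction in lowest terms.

1/10

Player 2's mix q on X must make Player 1 indifferent between Top and Bottom.
Player 1's payoff from Top: 8q + 10(1−q). From Bottom: (-1)q + 11(1−q).
Set equal: 9q = 1(1−q) → q = 1/10.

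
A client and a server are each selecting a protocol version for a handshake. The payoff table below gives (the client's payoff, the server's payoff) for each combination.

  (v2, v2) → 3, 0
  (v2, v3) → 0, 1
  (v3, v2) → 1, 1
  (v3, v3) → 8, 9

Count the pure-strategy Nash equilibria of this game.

Both v3: the client gets 8 (best alternative 0); the server gets 9 (best alternative 1). Neither deviates — NE.
Both v2 is not a NE: the server would switch to v3 (1 > 0).
No other cell survives both best-response checks, so there is 1 pure NE.

1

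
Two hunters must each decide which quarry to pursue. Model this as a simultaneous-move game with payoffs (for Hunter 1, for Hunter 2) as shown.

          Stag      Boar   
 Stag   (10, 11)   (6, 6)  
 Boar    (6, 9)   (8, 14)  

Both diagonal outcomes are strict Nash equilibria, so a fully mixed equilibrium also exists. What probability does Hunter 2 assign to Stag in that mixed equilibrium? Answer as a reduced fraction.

Hunter 2's mix q on Stag must make Hunter 1 indifferent between Stag and Boar.
Hunter 1's payoff from Stag: 10q + 6(1−q). From Boar: 6q + 8(1−q).
Set equal: 4q = 2(1−q) → q = 2/6 = 1/3.

1/3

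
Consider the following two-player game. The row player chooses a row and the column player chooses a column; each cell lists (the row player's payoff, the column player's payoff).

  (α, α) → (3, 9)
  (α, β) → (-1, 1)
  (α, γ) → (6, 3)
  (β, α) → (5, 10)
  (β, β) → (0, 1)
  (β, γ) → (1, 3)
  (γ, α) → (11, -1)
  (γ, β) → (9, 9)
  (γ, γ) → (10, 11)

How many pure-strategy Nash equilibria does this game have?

Both γ: the row player gets 10 (best alternative 6); the column player gets 11 (best alternative 9). Neither deviates — NE.
Both α is not a NE: the row player would switch to γ (11 > 3).
No other cell survives both best-response checks, so there is 1 pure NE.

1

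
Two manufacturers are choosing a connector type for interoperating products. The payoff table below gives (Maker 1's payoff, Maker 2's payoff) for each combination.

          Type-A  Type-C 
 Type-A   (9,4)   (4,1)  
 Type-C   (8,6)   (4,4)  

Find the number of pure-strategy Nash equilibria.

Both Type-A: Maker 1 gets 9 (best alternative 8); Maker 2 gets 4 (best alternative 1). Neither deviates — NE.
Both Type-C is not a NE: Maker 2 would switch to Type-A (6 > 4).
No other cell survives both best-response checks, so there is 1 pure NE.

1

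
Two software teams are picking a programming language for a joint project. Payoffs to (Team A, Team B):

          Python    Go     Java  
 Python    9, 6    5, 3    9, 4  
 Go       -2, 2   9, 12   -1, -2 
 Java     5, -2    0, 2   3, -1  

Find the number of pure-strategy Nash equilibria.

Both Python: Team A gets 9 (best alternative 5); Team B gets 6 (best alternative 4). Neither deviates — NE.
Both Go: Team A gets 9 (best alternative 5); Team B gets 12 (best alternative 2). Neither deviates — NE.
Both Java is not a NE: Team A would switch to Python (9 > 3).
No other cell survives both best-response checks, so there are 2 pure NE.

2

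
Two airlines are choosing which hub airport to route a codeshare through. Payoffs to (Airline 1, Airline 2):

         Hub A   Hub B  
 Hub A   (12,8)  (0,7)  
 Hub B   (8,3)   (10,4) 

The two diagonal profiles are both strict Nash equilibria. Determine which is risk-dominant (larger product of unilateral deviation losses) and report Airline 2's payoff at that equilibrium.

At both Hub A: Airline 1 loses 12 − 8 = 4 by deviating; Airline 2 loses 8 − 7 = 1. Product = 4·1 = 4.
At both Hub B: Airline 1 loses 10 − 0 = 10 by deviating; Airline 2 loses 4 − 3 = 1. Product = 10·1 = 10.
10 > 4, so both Hub B is risk-dominant. Airline 2's payoff there is 4.

4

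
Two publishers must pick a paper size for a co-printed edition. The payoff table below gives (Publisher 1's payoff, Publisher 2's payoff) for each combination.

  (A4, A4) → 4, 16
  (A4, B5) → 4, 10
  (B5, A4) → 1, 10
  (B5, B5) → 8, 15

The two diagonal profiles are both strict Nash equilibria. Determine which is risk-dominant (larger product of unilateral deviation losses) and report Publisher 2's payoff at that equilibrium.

At both A4: Publisher 1 loses 4 − 1 = 3 by deviating; Publisher 2 loses 16 − 10 = 6. Product = 3·6 = 18.
At both B5: Publisher 1 loses 8 − 4 = 4 by deviating; Publisher 2 loses 15 − 10 = 5. Product = 4·5 = 20.
20 > 18, so both B5 is risk-dominant. Publisher 2's payoff there is 15.

15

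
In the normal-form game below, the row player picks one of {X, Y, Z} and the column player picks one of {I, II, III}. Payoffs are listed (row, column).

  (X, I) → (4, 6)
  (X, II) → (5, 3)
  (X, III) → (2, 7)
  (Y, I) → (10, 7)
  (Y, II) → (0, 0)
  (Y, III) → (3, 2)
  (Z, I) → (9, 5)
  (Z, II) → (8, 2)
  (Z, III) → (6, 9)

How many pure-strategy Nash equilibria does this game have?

(Y, I): the row player gets 10 (best alternative 9); the column player gets 7 (best alternative 2). Neither deviates — NE.
(Z, III): the row player gets 6 (best alternative 3); the column player gets 9 (best alternative 5). Neither deviates — NE.
(X, I) is not a NE: the row player would switch to Y (10 > 4).
No other cell survives both best-response checks, so there are 2 pure NE.

2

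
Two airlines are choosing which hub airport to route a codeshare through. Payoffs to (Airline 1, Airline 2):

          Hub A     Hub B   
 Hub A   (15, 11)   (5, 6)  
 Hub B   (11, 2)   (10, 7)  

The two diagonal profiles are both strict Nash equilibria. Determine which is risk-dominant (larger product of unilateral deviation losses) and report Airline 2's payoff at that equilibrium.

At both Hub A: Airline 1 loses 15 − 11 = 4 by deviating; Airline 2 loses 11 − 6 = 5. Product = 4·5 = 20.
At both Hub B: Airline 1 loses 10 − 5 = 5 by deviating; Airline 2 loses 7 − 2 = 5. Product = 5·5 = 25.
25 > 20, so both Hub B is risk-dominant. Airline 2's payoff there is 7.

7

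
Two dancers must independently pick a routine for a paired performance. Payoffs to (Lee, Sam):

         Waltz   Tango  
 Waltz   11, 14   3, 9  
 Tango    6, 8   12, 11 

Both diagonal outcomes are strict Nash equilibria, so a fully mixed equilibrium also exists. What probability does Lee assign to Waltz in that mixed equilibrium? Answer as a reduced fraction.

3/8

Lee's mix p on Waltz must make Sam indifferent between Waltz and Tango.
Sam's payoff from Waltz: 14p + 8(1−p). From Tango: 9p + 11(1−p).
Set equal: 5p = 3(1−p) → p = 3/8.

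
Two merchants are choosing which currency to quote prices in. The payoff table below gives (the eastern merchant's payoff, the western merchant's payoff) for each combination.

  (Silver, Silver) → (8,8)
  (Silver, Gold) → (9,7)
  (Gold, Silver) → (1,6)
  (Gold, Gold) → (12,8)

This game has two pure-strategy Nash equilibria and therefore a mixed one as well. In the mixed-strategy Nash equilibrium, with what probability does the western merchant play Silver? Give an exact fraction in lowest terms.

3/10

The western merchant's mix q on Silver must make the eastern merchant indifferent between Silver and Gold.
The eastern merchant's payoff from Silver: 8q + 9(1−q). From Gold: 1q + 12(1−q).
Set equal: 7q = 3(1−q) → q = 3/10.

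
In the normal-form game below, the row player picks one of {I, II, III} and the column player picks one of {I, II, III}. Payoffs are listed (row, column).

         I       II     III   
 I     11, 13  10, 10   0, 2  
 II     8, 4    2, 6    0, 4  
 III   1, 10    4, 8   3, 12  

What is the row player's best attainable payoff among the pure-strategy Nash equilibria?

Both I is a pure NE (the row player: 11 ≥ 8; the column player: 13 ≥ 10). The row player gets 11.
Both III is a pure NE (the row player: 3 ≥ 0; the column player: 12 ≥ 10). The row player gets 3.
Every other cell has a profitable deviation for at least one player. Highest of {11, 3} is 11.

11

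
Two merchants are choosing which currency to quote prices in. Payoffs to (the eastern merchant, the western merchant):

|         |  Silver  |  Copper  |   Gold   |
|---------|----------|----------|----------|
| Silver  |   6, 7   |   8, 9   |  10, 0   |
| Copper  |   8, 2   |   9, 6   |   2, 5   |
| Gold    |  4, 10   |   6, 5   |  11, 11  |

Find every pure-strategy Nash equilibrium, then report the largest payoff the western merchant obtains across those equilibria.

11

Both Copper is a pure NE (the eastern merchant: 9 ≥ 8; the western merchant: 6 ≥ 5). The western merchant gets 6.
Both Gold is a pure NE (the eastern merchant: 11 ≥ 10; the western merchant: 11 ≥ 10). The western merchant gets 11.
Every other cell has a profitable deviation for at least one player. Highest of {6, 11} is 11.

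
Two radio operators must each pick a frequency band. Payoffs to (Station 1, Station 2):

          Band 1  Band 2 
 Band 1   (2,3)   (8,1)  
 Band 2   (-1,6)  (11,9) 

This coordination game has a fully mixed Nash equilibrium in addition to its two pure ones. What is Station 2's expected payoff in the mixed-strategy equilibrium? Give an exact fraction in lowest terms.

Station 1 mixes with probability p on Band 1, chosen so Station 2 is indifferent: 3p + 6(1−p) = 1p + 9(1−p) gives p = 3/5.
Station 2's expected payoff is 3·3/5 + 6·2/5 = 21/5.

21/5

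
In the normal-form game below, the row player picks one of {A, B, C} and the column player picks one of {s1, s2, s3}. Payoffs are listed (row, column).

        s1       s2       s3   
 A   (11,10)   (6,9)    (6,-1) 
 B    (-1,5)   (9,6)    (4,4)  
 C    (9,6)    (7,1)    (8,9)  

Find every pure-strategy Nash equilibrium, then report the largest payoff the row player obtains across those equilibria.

(A, s1) is a pure NE (the row player: 11 ≥ 9; the column player: 10 ≥ 9). The row player gets 11.
(B, s2) is a pure NE (the row player: 9 ≥ 7; the column player: 6 ≥ 5). The row player gets 9.
(C, s3) is a pure NE (the row player: 8 ≥ 6; the column player: 9 ≥ 6). The row player gets 8.
Every other cell has a profitable deviation for at least one player. Highest of {11, 9, 8} is 11.

11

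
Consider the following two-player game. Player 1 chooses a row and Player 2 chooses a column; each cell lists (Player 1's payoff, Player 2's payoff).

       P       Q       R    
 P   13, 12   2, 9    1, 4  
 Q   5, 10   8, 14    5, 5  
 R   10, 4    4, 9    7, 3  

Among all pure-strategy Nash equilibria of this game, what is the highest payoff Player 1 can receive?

13

Both P is a pure NE (Player 1: 13 ≥ 10; Player 2: 12 ≥ 9). Player 1 gets 13.
Both Q is a pure NE (Player 1: 8 ≥ 4; Player 2: 14 ≥ 10). Player 1 gets 8.
Every other cell has a profitable deviation for at least one player. Highest of {13, 8} is 13.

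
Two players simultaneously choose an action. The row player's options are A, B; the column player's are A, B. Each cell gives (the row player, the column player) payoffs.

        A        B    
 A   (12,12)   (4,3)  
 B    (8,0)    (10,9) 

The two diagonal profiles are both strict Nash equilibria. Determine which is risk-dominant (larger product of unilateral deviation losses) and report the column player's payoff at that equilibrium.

At both A: the row player loses 12 − 8 = 4 by deviating; the column player loses 12 − 3 = 9. Product = 4·9 = 36.
At both B: the row player loses 10 − 4 = 6 by deviating; the column player loses 9 − 0 = 9. Product = 6·9 = 54.
54 > 36, so both B is risk-dominant. The column player's payoff there is 9.

9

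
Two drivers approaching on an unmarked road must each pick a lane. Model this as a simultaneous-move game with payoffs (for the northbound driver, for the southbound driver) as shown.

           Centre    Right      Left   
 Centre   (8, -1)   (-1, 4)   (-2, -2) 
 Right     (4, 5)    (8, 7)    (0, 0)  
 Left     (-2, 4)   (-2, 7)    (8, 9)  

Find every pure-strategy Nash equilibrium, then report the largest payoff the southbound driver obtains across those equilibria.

9

Both Right is a pure NE (the northbound driver: 8 ≥ -1; the southbound driver: 7 ≥ 5). The southbound driver gets 7.
Both Left is a pure NE (the northbound driver: 8 ≥ 0; the southbound driver: 9 ≥ 7). The southbound driver gets 9.
Every other cell has a profitable deviation for at least one player. Highest of {7, 9} is 9.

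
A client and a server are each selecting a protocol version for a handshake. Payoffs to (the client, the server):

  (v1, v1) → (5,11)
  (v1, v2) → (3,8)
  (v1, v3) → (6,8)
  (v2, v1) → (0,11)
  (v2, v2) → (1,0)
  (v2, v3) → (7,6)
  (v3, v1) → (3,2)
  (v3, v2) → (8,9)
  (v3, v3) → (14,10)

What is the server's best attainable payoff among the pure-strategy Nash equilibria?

11

Both v1 is a pure NE (the client: 5 ≥ 3; the server: 11 ≥ 8). The server gets 11.
Both v3 is a pure NE (the client: 14 ≥ 7; the server: 10 ≥ 9). The server gets 10.
Every other cell has a profitable deviation for at least one player. Highest of {11, 10} is 11.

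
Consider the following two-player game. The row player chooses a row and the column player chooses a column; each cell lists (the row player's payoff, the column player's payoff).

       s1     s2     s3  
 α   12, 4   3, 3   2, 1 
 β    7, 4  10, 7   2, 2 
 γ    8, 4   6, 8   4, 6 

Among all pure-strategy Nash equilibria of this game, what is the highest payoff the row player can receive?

(α, s1) is a pure NE (the row player: 12 ≥ 8; the column player: 4 ≥ 3). The row player gets 12.
(β, s2) is a pure NE (the row player: 10 ≥ 6; the column player: 7 ≥ 4). The row player gets 10.
Every other cell has a profitable deviation for at least one player. Highest of {12, 10} is 12.

12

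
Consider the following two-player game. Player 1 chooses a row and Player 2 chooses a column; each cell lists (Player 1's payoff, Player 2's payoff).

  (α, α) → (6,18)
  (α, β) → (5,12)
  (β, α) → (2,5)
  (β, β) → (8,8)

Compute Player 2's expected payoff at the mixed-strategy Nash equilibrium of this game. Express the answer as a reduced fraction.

Player 1 mixes with probability p on α, chosen so Player 2 is indifferent: 18p + 5(1−p) = 12p + 8(1−p) gives p = 1/3.
Player 2's expected payoff is 18·1/3 + 5·2/3 = 28/3.

28/3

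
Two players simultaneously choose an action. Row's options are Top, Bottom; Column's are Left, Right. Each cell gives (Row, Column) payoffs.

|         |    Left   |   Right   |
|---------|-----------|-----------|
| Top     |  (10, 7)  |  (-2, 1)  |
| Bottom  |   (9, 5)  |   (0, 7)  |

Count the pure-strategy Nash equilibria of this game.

(Top, Left): Row gets 10 (best alternative 9); Column gets 7 (best alternative 1). Neither deviates — NE.
(Bottom, Right): Row gets 0 (best alternative -2); Column gets 7 (best alternative 5). Neither deviates — NE.
(Bottom, Left) is not a NE: Row would switch to Top (10 > 9).
No other cell survives both best-response checks, so there are 2 pure NE.

2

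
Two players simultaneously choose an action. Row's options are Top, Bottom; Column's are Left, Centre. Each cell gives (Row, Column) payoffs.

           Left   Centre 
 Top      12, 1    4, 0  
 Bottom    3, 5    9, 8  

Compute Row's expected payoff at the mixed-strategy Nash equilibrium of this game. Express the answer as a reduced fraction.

48/7

Column mixes with probability q on Left, chosen so Row is indifferent: 12q + 4(1−q) = 3q + 9(1−q) gives q = 5/14.
Row's expected payoff (from either row, since indifferent) is 12·5/14 + 4·9/14 = 48/7.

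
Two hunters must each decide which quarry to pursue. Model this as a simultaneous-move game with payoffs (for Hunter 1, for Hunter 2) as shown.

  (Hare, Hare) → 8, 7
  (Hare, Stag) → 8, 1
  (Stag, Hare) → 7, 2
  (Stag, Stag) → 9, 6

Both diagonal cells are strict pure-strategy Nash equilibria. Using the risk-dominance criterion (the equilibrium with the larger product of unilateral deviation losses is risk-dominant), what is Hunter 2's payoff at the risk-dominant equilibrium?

7

At both Hare: Hunter 1 loses 8 − 7 = 1 by deviating; Hunter 2 loses 7 − 1 = 6. Product = 1·6 = 6.
At both Stag: Hunter 1 loses 9 − 8 = 1 by deviating; Hunter 2 loses 6 − 2 = 4. Product = 1·4 = 4.
6 > 4, so both Hare is risk-dominant. Hunter 2's payoff there is 7.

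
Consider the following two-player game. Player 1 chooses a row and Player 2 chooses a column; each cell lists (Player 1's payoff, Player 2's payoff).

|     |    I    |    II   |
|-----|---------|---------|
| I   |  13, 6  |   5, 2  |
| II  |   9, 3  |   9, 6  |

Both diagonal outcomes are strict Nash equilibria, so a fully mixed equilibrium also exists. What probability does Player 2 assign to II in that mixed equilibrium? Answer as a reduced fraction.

1/2

Player 2's mix q on I must make Player 1 indifferent between I and II.
Player 1's payoff from I: 13q + 5(1−q). From II: 9q + 9(1−q).
Set equal: 4q = 4(1−q) → q = 4/8 = 1/2.
Probability on II is 1 − 1/2 = 1/2.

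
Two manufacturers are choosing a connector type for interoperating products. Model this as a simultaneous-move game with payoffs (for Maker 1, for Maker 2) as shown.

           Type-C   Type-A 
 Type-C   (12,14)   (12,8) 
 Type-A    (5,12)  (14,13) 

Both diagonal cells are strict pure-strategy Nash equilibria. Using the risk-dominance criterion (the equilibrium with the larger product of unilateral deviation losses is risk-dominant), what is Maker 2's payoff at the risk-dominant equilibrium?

At both Type-C: Maker 1 loses 12 − 5 = 7 by deviating; Maker 2 loses 14 − 8 = 6. Product = 7·6 = 42.
At both Type-A: Maker 1 loses 14 − 12 = 2 by deviating; Maker 2 loses 13 − 12 = 1. Product = 2·1 = 2.
42 > 2, so both Type-C is risk-dominant. Maker 2's payoff there is 14.

14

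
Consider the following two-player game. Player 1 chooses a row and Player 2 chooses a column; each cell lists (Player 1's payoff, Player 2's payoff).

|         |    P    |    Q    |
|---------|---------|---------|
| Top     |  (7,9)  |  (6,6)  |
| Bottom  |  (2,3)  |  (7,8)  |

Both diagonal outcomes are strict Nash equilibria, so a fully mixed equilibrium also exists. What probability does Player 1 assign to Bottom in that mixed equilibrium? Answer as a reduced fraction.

3/8

Player 1's mix p on Top must make Player 2 indifferent between P and Q.
Player 2's payoff from P: 9p + 3(1−p). From Q: 6p + 8(1−p).
Set equal: 3p = 5(1−p) → p = 5/8.
Probability on Bottom is 1 − 5/8 = 3/8.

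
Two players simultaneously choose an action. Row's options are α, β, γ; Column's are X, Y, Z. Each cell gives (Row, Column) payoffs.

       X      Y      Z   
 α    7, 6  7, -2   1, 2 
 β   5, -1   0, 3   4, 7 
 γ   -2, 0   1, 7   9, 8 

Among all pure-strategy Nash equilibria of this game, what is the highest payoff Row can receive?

(α, X) is a pure NE (Row: 7 ≥ 5; Column: 6 ≥ 2). Row gets 7.
(γ, Z) is a pure NE (Row: 9 ≥ 4; Column: 8 ≥ 7). Row gets 9.
Every other cell has a profitable deviation for at least one player. Highest of {7, 9} is 9.

9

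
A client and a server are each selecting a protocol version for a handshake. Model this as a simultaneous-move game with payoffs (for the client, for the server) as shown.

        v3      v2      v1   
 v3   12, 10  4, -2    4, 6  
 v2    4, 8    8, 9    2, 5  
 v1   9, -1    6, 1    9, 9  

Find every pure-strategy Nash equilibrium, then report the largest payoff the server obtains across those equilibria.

Both v3 is a pure NE (the client: 12 ≥ 9; the server: 10 ≥ 6). The server gets 10.
Both v2 is a pure NE (the client: 8 ≥ 6; the server: 9 ≥ 8). The server gets 9.
Both v1 is a pure NE (the client: 9 ≥ 4; the server: 9 ≥ 1). The server gets 9.
Every other cell has a profitable deviation for at least one player. Highest of {10, 9, 9} is 10.

10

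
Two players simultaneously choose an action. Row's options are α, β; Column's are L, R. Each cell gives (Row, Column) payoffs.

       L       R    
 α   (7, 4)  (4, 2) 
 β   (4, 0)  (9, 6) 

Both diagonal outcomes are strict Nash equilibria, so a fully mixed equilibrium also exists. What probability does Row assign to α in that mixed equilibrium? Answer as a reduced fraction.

Row's mix p on α must make Column indifferent between L and R.
Column's payoff from L: 4p + 0(1−p). From R: 2p + 6(1−p).
Set equal: 2p = 6(1−p) → p = 6/8 = 3/4.

3/4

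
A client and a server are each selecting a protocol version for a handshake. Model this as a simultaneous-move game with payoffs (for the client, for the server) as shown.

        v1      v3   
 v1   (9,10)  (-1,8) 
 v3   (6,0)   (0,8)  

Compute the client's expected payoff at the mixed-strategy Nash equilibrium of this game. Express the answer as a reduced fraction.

The server mixes with probability q on v1, chosen so the client is indifferent: 9q + (-1)(1−q) = 6q + 0(1−q) gives q = 1/4.
The client's expected payoff (from either row, since indifferent) is 9·1/4 + (-1)·3/4 = 3/2.

3/2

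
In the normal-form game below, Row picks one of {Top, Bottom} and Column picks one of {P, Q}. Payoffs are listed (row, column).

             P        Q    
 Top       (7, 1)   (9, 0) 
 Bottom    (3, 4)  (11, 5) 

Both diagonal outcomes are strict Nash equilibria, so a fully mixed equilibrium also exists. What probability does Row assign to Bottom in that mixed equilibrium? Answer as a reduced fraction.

1/2

Row's mix p on Top must make Column indifferent between P and Q.
Column's payoff from P: 1p + 4(1−p). From Q: 0p + 5(1−p).
Set equal: 1p = 1(1−p) → p = 1/2.
Probability on Bottom is 1 − 1/2 = 1/2.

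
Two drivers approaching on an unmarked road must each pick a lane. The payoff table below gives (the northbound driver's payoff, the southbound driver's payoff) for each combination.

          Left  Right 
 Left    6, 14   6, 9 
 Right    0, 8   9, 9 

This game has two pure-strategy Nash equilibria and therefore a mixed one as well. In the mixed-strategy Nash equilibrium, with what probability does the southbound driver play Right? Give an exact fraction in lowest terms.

2/3

The southbound driver's mix q on Left must make the northbound driver indifferent between Left and Right.
The northbound driver's payoff from Left: 6q + 6(1−q). From Right: 0q + 9(1−q).
Set equal: 6q = 3(1−q) → q = 3/9 = 1/3.
Probability on Right is 1 − 1/3 = 2/3.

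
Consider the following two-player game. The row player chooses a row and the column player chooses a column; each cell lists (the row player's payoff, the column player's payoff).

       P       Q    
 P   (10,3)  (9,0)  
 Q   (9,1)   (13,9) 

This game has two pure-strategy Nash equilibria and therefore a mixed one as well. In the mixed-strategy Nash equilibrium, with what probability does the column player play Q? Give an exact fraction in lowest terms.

1/5

The column player's mix q on P must make the row player indifferent between P and Q.
The row player's payoff from P: 10q + 9(1−q). From Q: 9q + 13(1−q).
Set equal: 1q = 4(1−q) → q = 4/5.
Probability on Q is 1 − 4/5 = 1/5.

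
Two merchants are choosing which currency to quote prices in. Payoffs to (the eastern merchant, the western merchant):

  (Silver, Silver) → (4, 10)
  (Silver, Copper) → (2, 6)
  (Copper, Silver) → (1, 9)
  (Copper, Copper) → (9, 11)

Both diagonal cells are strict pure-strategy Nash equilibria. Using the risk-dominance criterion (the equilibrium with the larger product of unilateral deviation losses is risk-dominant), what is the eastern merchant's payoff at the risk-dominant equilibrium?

9

At both Silver: the eastern merchant loses 4 − 1 = 3 by deviating; the western merchant loses 10 − 6 = 4. Product = 3·4 = 12.
At both Copper: the eastern merchant loses 9 − 2 = 7 by deviating; the western merchant loses 11 − 9 = 2. Product = 7·2 = 14.
14 > 12, so both Copper is risk-dominant. The eastern merchant's payoff there is 9.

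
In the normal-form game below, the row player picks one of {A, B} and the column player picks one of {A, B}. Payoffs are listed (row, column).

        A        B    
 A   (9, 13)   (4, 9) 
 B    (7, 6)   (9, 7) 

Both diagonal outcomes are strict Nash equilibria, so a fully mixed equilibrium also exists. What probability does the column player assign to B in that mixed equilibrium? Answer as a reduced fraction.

The column player's mix q on A must make the row player indifferent between A and B.
The row player's payoff from A: 9q + 4(1−q). From B: 7q + 9(1−q).
Set equal: 2q = 5(1−q) → q = 5/7.
Probability on B is 1 − 5/7 = 2/7.

2/7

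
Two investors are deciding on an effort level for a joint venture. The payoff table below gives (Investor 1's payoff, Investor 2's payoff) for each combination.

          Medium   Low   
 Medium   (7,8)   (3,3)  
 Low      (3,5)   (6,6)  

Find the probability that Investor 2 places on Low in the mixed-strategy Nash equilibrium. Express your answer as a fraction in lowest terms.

Investor 2's mix q on Medium must make Investor 1 indifferent between Medium and Low.
Investor 1's payoff from Medium: 7q + 3(1−q). From Low: 3q + 6(1−q).
Set equal: 4q = 3(1−q) → q = 3/7.
Probability on Low is 1 − 3/7 = 4/7.

4/7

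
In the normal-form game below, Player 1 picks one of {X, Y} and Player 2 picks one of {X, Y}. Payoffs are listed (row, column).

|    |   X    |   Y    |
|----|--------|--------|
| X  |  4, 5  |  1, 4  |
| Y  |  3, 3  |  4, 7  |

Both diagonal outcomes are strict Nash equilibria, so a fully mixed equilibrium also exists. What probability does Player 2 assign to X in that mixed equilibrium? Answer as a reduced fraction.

Player 2's mix q on X must make Player 1 indifferent between X and Y.
Player 1's payoff from X: 4q + 1(1−q). From Y: 3q + 4(1−q).
Set equal: 1q = 3(1−q) → q = 3/4.

3/4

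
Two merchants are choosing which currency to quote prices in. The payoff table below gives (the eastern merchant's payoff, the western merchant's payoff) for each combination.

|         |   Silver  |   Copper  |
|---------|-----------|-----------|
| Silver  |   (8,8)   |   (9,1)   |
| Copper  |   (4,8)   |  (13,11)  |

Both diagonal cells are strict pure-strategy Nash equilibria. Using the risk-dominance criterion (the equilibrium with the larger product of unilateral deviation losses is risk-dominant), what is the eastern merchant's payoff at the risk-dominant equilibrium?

8

At both Silver: the eastern merchant loses 8 − 4 = 4 by deviating; the western merchant loses 8 − 1 = 7. Product = 4·7 = 28.
At both Copper: the eastern merchant loses 13 − 9 = 4 by deviating; the western merchant loses 11 − 8 = 3. Product = 4·3 = 12.
28 > 12, so both Silver is risk-dominant. The eastern merchant's payoff there is 8.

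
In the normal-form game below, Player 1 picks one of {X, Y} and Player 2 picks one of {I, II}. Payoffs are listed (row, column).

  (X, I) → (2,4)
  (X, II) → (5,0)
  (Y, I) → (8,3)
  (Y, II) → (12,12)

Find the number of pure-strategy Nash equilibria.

(Y, II): Player 1 gets 12 (best alternative 5); Player 2 gets 12 (best alternative 3). Neither deviates — NE.
(X, I) is not a NE: Player 1 would switch to Y (8 > 2).
No other cell survives both best-response checks, so there is 1 pure NE.

1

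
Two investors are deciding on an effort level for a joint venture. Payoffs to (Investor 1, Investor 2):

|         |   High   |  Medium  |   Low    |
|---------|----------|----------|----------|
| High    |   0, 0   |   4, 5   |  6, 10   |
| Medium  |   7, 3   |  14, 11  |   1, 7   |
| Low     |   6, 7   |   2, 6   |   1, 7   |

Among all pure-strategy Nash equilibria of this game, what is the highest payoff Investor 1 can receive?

(High, Low) is a pure NE (Investor 1: 6 ≥ 1; Investor 2: 10 ≥ 5). Investor 1 gets 6.
Both Medium is a pure NE (Investor 1: 14 ≥ 4; Investor 2: 11 ≥ 7). Investor 1 gets 14.
Every other cell has a profitable deviation for at least one player. Highest of {6, 14} is 14.

14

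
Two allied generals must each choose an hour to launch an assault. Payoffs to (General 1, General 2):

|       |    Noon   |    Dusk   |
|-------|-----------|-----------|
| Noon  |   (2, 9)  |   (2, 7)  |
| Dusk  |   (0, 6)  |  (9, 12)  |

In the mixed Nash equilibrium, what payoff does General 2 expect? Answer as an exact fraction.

33/4

General 1 mixes with probability p on Noon, chosen so General 2 is indifferent: 9p + 6(1−p) = 7p + 12(1−p) gives p = 3/4.
General 2's expected payoff is 9·3/4 + 6·1/4 = 33/4.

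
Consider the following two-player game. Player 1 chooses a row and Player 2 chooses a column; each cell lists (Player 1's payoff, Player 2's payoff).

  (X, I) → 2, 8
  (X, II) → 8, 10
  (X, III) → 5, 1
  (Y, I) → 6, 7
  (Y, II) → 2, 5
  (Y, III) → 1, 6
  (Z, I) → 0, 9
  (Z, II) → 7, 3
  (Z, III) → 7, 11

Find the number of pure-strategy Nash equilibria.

3

(X, II): Player 1 gets 8 (best alternative 7); Player 2 gets 10 (best alternative 8). Neither deviates — NE.
(Y, I): Player 1 gets 6 (best alternative 2); Player 2 gets 7 (best alternative 6). Neither deviates — NE.
(Z, III): Player 1 gets 7 (best alternative 5); Player 2 gets 11 (best alternative 9). Neither deviates — NE.
(X, I) is not a NE: Player 1 would switch to Y (6 > 2).
No other cell survives both best-response checks, so there are 3 pure NE.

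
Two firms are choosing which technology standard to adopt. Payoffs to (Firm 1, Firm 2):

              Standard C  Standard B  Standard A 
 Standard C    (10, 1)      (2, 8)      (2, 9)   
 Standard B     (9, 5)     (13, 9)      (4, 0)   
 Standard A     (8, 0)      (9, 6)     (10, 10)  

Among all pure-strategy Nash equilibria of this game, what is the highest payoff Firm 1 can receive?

13

Both Standard B is a pure NE (Firm 1: 13 ≥ 9; Firm 2: 9 ≥ 5). Firm 1 gets 13.
Both Standard A is a pure NE (Firm 1: 10 ≥ 4; Firm 2: 10 ≥ 6). Firm 1 gets 10.
Every other cell has a profitable deviation for at least one player. Highest of {13, 10} is 13.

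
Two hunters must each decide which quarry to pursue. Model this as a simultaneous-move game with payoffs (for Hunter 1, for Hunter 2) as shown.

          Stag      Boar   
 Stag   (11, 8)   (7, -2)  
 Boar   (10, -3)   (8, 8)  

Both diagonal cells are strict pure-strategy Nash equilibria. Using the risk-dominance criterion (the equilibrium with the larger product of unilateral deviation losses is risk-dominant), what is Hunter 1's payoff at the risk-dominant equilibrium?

At both Stag: Hunter 1 loses 11 − 10 = 1 by deviating; Hunter 2 loses 8 − (-2) = 10. Product = 1·10 = 10.
At both Boar: Hunter 1 loses 8 − 7 = 1 by deviating; Hunter 2 loses 8 − (-3) = 11. Product = 1·11 = 11.
11 > 10, so both Boar is risk-dominant. Hunter 1's payoff there is 8.

8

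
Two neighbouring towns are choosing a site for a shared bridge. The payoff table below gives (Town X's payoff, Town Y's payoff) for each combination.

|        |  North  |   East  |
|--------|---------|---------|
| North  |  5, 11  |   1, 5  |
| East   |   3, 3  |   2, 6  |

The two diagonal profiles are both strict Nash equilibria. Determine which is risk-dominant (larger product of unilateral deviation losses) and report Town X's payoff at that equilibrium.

5

At both North: Town X loses 5 − 3 = 2 by deviating; Town Y loses 11 − 5 = 6. Product = 2·6 = 12.
At both East: Town X loses 2 − 1 = 1 by deviating; Town Y loses 6 − 3 = 3. Product = 1·3 = 3.
12 > 3, so both North is risk-dominant. Town X's payoff there is 5.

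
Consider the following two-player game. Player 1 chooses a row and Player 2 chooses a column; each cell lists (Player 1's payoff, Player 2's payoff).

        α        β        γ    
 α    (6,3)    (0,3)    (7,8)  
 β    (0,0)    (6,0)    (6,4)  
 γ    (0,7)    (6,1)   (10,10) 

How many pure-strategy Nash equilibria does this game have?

1

Both γ: Player 1 gets 10 (best alternative 7); Player 2 gets 10 (best alternative 7). Neither deviates — NE.
Both α is not a NE: Player 2 would switch to γ (8 > 3).
No other cell survives both best-response checks, so there is 1 pure NE.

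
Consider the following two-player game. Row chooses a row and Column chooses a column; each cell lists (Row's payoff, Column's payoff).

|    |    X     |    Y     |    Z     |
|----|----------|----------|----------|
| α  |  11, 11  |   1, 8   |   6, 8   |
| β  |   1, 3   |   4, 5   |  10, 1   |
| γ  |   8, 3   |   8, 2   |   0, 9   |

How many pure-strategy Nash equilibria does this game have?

1

(α, X): Row gets 11 (best alternative 8); Column gets 11 (best alternative 8). Neither deviates — NE.
(γ, Z) is not a NE: Row would switch to β (10 > 0).
No other cell survives both best-response checks, so there is 1 pure NE.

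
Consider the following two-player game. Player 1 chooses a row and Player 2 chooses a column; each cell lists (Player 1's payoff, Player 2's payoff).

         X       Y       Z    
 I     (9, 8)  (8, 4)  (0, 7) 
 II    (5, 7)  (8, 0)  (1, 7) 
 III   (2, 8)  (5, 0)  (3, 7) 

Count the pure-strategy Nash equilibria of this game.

1

(I, X): Player 1 gets 9 (best alternative 5); Player 2 gets 8 (best alternative 7). Neither deviates — NE.
(II, Y) is not a NE: Player 2 would switch to X (7 > 0).
No other cell survives both best-response checks, so there is 1 pure NE.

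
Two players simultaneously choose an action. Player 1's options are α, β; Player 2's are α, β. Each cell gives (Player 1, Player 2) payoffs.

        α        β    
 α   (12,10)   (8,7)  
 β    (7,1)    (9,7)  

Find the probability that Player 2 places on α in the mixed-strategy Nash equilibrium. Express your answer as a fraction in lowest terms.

Player 2's mix q on α must make Player 1 indifferent between α and β.
Player 1's payoff from α: 12q + 8(1−q). From β: 7q + 9(1−q).
Set equal: 5q = 1(1−q) → q = 1/6.

1/6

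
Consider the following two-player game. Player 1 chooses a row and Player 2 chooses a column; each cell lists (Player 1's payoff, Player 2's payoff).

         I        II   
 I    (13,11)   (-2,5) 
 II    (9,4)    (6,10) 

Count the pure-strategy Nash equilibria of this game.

Both I: Player 1 gets 13 (best alternative 9); Player 2 gets 11 (best alternative 5). Neither deviates — NE.
Both II: Player 1 gets 6 (best alternative -2); Player 2 gets 10 (best alternative 4). Neither deviates — NE.
(II, I) is not a NE: Player 1 would switch to I (13 > 9).
No other cell survives both best-response checks, so there are 2 pure NE.

2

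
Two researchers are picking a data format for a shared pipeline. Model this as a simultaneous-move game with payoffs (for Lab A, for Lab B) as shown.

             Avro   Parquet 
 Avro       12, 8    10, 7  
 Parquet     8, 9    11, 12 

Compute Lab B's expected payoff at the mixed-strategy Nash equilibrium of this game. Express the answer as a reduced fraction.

33/4

Lab A mixes with probability p on Avro, chosen so Lab B is indifferent: 8p + 9(1−p) = 7p + 12(1−p) gives p = 3/4.
Lab B's expected payoff is 8·3/4 + 9·1/4 = 33/4.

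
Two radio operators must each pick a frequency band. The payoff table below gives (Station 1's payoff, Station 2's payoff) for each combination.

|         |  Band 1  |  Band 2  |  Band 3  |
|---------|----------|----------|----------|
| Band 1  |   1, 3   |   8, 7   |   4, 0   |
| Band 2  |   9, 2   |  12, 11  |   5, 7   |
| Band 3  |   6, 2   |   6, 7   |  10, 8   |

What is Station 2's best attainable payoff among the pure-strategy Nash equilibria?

11

Both Band 2 is a pure NE (Station 1: 12 ≥ 8; Station 2: 11 ≥ 7). Station 2 gets 11.
Both Band 3 is a pure NE (Station 1: 10 ≥ 5; Station 2: 8 ≥ 7). Station 2 gets 8.
Every other cell has a profitable deviation for at least one player. Highest of {11, 8} is 11.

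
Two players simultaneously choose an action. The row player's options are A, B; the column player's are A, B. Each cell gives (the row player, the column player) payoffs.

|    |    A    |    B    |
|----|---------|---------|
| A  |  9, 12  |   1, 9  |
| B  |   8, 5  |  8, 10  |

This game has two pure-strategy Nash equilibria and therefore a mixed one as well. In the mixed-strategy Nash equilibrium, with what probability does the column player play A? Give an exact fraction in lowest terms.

7/8

The column player's mix q on A must make the row player indifferent between A and B.
The row player's payoff from A: 9q + 1(1−q). From B: 8q + 8(1−q).
Set equal: 1q = 7(1−q) → q = 7/8.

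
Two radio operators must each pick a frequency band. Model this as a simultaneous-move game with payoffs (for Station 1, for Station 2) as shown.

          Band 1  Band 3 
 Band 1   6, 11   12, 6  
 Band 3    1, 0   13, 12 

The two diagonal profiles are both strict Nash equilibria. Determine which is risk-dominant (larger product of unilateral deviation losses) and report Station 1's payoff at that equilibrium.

6

At both Band 1: Station 1 loses 6 − 1 = 5 by deviating; Station 2 loses 11 − 6 = 5. Product = 5·5 = 25.
At both Band 3: Station 1 loses 13 − 12 = 1 by deviating; Station 2 loses 12 − 0 = 12. Product = 1·12 = 12.
25 > 12, so both Band 1 is risk-dominant. Station 1's payoff there is 6.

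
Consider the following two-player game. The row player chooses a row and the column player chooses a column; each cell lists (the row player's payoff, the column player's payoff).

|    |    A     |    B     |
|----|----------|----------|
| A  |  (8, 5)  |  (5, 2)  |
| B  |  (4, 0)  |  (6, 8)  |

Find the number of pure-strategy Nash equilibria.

2

Both A: the row player gets 8 (best alternative 4); the column player gets 5 (best alternative 2). Neither deviates — NE.
Both B: the row player gets 6 (best alternative 5); the column player gets 8 (best alternative 0). Neither deviates — NE.
(A, B) is not a NE: the row player would switch to B (6 > 5).
No other cell survives both best-response checks, so there are 2 pure NE.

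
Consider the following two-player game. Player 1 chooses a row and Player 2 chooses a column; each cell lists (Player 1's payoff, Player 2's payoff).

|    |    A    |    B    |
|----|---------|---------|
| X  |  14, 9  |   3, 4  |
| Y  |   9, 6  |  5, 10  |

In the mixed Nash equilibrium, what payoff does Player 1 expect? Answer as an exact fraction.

Player 2 mixes with probability q on A, chosen so Player 1 is indifferent: 14q + 3(1−q) = 9q + 5(1−q) gives q = 2/7.
Player 1's expected payoff (from either row, since indifferent) is 14·2/7 + 3·5/7 = 43/7.

43/7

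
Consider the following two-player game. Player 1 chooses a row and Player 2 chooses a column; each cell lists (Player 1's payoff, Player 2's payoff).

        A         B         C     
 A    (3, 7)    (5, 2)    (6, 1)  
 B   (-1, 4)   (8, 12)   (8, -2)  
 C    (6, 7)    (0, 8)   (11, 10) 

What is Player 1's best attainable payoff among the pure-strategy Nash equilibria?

Both B is a pure NE (Player 1: 8 ≥ 5; Player 2: 12 ≥ 4). Player 1 gets 8.
Both C is a pure NE (Player 1: 11 ≥ 8; Player 2: 10 ≥ 8). Player 1 gets 11.
Every other cell has a profitable deviation for at least one player. Highest of {8, 11} is 11.

11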